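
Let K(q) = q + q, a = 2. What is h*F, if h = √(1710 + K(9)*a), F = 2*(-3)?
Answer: -18*√194 ≈ -250.71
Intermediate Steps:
F = -6
K(q) = 2*q
h = 3*√194 (h = √(1710 + (2*9)*2) = √(1710 + 18*2) = √(1710 + 36) = √1746 = 3*√194 ≈ 41.785)
h*F = (3*√194)*(-6) = -18*√194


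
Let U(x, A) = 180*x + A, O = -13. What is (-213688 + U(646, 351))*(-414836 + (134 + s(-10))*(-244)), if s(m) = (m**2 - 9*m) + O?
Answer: 47627811040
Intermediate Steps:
s(m) = -13 + m**2 - 9*m (s(m) = (m**2 - 9*m) - 13 = -13 + m**2 - 9*m)
U(x, A) = A + 180*x
(-213688 + U(646, 351))*(-414836 + (134 + s(-10))*(-244)) = (-213688 + (351 + 180*646))*(-414836 + (134 + (-13 + (-10)**2 - 9*(-10)))*(-244)) = (-213688 + (351 + 116280))*(-414836 + (134 + (-13 + 100 + 90))*(-244)) = (-213688 + 116631)*(-414836 + (134 + 177)*(-244)) = -97057*(-414836 + 311*(-244)) = -97057*(-414836 - 75884) = -97057*(-490720) = 47627811040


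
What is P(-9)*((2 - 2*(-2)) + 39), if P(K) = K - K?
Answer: 0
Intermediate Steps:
P(K) = 0
P(-9)*((2 - 2*(-2)) + 39) = 0*((2 - 2*(-2)) + 39) = 0*((2 + 4) + 39) = 0*(6 + 39) = 0*45 = 0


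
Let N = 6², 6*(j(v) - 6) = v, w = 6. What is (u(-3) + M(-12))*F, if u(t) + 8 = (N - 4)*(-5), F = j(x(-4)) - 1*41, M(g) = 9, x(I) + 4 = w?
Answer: 5512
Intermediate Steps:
x(I) = 2 (x(I) = -4 + 6 = 2)
j(v) = 6 + v/6
F = -104/3 (F = (6 + (⅙)*2) - 1*41 = (6 + ⅓) - 41 = 19/3 - 41 = -104/3 ≈ -34.667)
N = 36
u(t) = -168 (u(t) = -8 + (36 - 4)*(-5) = -8 + 32*(-5) = -8 - 160 = -168)
(u(-3) + M(-12))*F = (-168 + 9)*(-104/3) = -159*(-104/3) = 5512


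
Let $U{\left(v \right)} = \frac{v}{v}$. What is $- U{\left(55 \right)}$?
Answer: $-1$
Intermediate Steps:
$U{\left(v \right)} = 1$
$- U{\left(55 \right)} = \left(-1\right) 1 = -1$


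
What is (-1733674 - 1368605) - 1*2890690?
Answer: -5992969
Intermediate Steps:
(-1733674 - 1368605) - 1*2890690 = -3102279 - 2890690 = -5992969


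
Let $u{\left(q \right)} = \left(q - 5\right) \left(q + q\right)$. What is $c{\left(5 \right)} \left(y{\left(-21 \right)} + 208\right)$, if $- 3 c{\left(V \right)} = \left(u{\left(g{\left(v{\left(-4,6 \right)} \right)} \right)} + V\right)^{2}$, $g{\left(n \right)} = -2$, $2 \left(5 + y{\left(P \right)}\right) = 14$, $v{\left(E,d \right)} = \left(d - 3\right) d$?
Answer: $-76230$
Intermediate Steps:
$v{\left(E,d \right)} = d \left(-3 + d\right)$ ($v{\left(E,d \right)} = \left(-3 + d\right) d = d \left(-3 + d\right)$)
$y{\left(P \right)} = 2$ ($y{\left(P \right)} = -5 + \frac{1}{2} \cdot 14 = -5 + 7 = 2$)
$u{\left(q \right)} = 2 q \left(-5 + q\right)$ ($u{\left(q \right)} = \left(-5 + q\right) 2 q = 2 q \left(-5 + q\right)$)
$c{\left(V \right)} = - \frac{\left(28 + V\right)^{2}}{3}$ ($c{\left(V \right)} = - \frac{\left(2 \left(-2\right) \left(-5 - 2\right) + V\right)^{2}}{3} = - \frac{\left(2 \left(-2\right) \left(-7\right) + V\right)^{2}}{3} = - \frac{\left(28 + V\right)^{2}}{3}$)
$c{\left(5 \right)} \left(y{\left(-21 \right)} + 208\right) = - \frac{\left(28 + 5\right)^{2}}{3} \left(2 + 208\right) = - \frac{33^{2}}{3} \cdot 210 = \left(- \frac{1}{3}\right) 1089 \cdot 210 = \left(-363\right) 210 = -76230$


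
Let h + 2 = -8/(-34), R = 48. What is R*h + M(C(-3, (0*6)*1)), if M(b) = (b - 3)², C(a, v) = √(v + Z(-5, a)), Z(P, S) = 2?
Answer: -1253/17 - 6*√2 ≈ -82.191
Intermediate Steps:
C(a, v) = √(2 + v) (C(a, v) = √(v + 2) = √(2 + v))
M(b) = (-3 + b)²
h = -30/17 (h = -2 - 8/(-34) = -2 - 8*(-1/34) = -2 + 4/17 = -30/17 ≈ -1.7647)
R*h + M(C(-3, (0*6)*1)) = 48*(-30/17) + (-3 + √(2 + (0*6)*1))² = -1440/17 + (-3 + √(2 + 0*1))² = -1440/17 + (-3 + √(2 + 0))² = -1440/17 + (-3 + √2)²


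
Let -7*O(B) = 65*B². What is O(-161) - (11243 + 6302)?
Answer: -258240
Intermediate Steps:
O(B) = -65*B²/7
O(-161) - (11243 + 6302) = -65/7*(-161)² - (11243 + 6302) = -65/7*25921 - 1*17545 = -240695 - 17545 = -258240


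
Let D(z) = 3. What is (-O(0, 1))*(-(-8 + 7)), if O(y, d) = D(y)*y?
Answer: 0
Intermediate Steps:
O(y, d) = 3*y
(-O(0, 1))*(-(-8 + 7)) = (-3*0)*(-(-8 + 7)) = (-1*0)*(-1*(-1)) = 0*1 = 0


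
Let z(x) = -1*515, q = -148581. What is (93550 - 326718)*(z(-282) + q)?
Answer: 34764416128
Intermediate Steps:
z(x) = -515
(93550 - 326718)*(z(-282) + q) = (93550 - 326718)*(-515 - 148581) = -233168*(-149096) = 34764416128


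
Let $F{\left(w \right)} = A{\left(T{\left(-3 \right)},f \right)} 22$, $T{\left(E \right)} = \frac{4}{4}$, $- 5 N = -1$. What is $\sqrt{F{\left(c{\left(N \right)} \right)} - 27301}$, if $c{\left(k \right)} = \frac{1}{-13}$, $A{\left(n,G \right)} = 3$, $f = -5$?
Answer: $i \sqrt{27235} \approx 165.03 i$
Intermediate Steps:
$N = \frac{1}{5}$ ($N = \left(- \frac{1}{5}\right) \left(-1\right) = \frac{1}{5} \approx 0.2$)
$T{\left(E \right)} = 1$ ($T{\left(E \right)} = 4 \cdot \frac{1}{4} = 1$)
$c{\left(k \right)} = - \frac{1}{13}$
$F{\left(w \right)} = 66$ ($F{\left(w \right)} = 3 \cdot 22 = 66$)
$\sqrt{F{\left(c{\left(N \right)} \right)} - 27301} = \sqrt{66 - 27301} = \sqrt{-27235} = i \sqrt{27235}$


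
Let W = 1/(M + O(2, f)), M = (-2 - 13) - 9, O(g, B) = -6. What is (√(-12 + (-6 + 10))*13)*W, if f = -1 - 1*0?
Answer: -13*I*√2/15 ≈ -1.2257*I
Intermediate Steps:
f = -1 (f = -1 + 0 = -1)
M = -24 (M = -15 - 9 = -24)
W = -1/30 (W = 1/(-24 - 6) = 1/(-30) = -1/30 ≈ -0.033333)
(√(-12 + (-6 + 10))*13)*W = (√(-12 + (-6 + 10))*13)*(-1/30) = (√(-12 + 4)*13)*(-1/30) = (√(-8)*13)*(-1/30) = ((2*I*√2)*13)*(-1/30) = (26*I*√2)*(-1/30) = -13*I*√2/15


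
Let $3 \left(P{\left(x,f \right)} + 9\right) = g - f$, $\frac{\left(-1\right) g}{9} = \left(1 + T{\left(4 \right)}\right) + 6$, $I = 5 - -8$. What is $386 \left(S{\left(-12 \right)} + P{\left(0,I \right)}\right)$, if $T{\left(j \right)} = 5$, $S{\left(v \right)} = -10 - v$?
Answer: $- \frac{54812}{3} \approx -18271.0$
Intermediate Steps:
$I = 13$ ($I = 5 + 8 = 13$)
$g = -108$ ($g = - 9 \left(\left(1 + 5\right) + 6\right) = - 9 \left(6 + 6\right) = \left(-9\right) 12 = -108$)
$P{\left(x,f \right)} = -45 - \frac{f}{3}$ ($P{\left(x,f \right)} = -9 + \frac{-108 - f}{3} = -9 - \left(36 + \frac{f}{3}\right) = -45 - \frac{f}{3}$)
$386 \left(S{\left(-12 \right)} + P{\left(0,I \right)}\right) = 386 \left(\left(-10 - -12\right) - \frac{148}{3}\right) = 386 \left(\left(-10 + 12\right) - \frac{148}{3}\right) = 386 \left(2 - \frac{148}{3}\right) = 386 \left(- \frac{142}{3}\right) = - \frac{54812}{3}$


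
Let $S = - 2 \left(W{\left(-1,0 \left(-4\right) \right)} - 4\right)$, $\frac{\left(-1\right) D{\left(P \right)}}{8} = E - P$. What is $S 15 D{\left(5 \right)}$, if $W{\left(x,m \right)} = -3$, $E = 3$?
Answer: $3360$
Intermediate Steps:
$D{\left(P \right)} = -24 + 8 P$ ($D{\left(P \right)} = - 8 \left(3 - P\right) = -24 + 8 P$)
$S = 14$ ($S = - 2 \left(-3 - 4\right) = \left(-2\right) \left(-7\right) = 14$)
$S 15 D{\left(5 \right)} = 14 \cdot 15 \left(-24 + 8 \cdot 5\right) = 210 \left(-24 + 40\right) = 210 \cdot 16 = 3360$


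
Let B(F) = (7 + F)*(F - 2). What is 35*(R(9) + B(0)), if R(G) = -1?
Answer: -525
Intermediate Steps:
B(F) = (-2 + F)*(7 + F) (B(F) = (7 + F)*(-2 + F) = (-2 + F)*(7 + F))
35*(R(9) + B(0)) = 35*(-1 + (-14 + 0² + 5*0)) = 35*(-1 + (-14 + 0 + 0)) = 35*(-1 - 14) = 35*(-15) = -525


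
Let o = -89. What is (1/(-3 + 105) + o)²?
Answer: 82391929/10404 ≈ 7919.3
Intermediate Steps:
(1/(-3 + 105) + o)² = (1/(-3 + 105) - 89)² = (1/102 - 89)² = (-9077/102)² = 82391929/10404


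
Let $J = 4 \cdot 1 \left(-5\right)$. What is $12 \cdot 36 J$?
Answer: $-8640$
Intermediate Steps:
$J = -20$ ($J = 4 \left(-5\right) = -20$)
$12 \cdot 36 J = 12 \cdot 36 \left(-20\right) = 432 \left(-20\right) = -8640$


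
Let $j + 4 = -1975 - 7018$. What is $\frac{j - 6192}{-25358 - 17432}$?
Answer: $\frac{15189}{42790} \approx 0.35497$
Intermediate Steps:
$j = -8997$ ($j = -4 - 8993 = -8997$)
$\frac{j - 6192}{-25358 - 17432} = \frac{-8997 - 6192}{-25358 - 17432} = - \frac{15189}{-42790} = \left(-15189\right) \left(- \frac{1}{42790}\right) = \frac{15189}{42790}$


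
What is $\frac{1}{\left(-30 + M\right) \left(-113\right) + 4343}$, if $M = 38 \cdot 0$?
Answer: $\frac{1}{7733} \approx 0.00012932$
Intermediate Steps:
$M = 0$
$\frac{1}{\left(-30 + M\right) \left(-113\right) + 4343} = \frac{1}{\left(-30 + 0\right) \left(-113\right) + 4343} = \frac{1}{\left(-30\right) \left(-113\right) + 4343} = \frac{1}{3390 + 4343} = \frac{1}{7733}$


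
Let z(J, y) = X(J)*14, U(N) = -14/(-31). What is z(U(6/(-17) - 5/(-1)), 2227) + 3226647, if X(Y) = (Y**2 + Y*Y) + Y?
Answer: 3100819331/961 ≈ 3.2267e+6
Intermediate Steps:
X(Y) = Y + 2*Y**2 (X(Y) = (Y**2 + Y**2) + Y = 2*Y**2 + Y = Y + 2*Y**2)
U(N) = 14/31 (U(N) = -14*(-1/31) = 14/31)
z(J, y) = 14*J*(1 + 2*J) (z(J, y) = (J*(1 + 2*J))*14 = 14*J*(1 + 2*J))
z(U(6/(-17) - 5/(-1)), 2227) + 3226647 = 14*(14/31)*(1 + 2*(14/31)) + 3226647 = 14*(14/31)*(1 + 28/31) + 3226647 = 14*(14/31)*(59/31) + 3226647 = 11564/961 + 3226647 = 3100819331/961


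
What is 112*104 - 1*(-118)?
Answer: 11766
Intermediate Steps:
112*104 - 1*(-118) = 11648 + 118 = 11766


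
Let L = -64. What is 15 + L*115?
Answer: -7345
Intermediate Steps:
15 + L*115 = 15 - 64*115 = 15 - 7360 = -7345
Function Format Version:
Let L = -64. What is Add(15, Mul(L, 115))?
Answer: -7345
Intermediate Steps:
Add(15, Mul(L, 115)) = Add(15, Mul(-64, 115)) = Add(15, -7360) = -7345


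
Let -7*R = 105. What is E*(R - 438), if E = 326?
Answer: -147678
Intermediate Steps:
R = -15 (R = -⅐*105 = -15)
E*(R - 438) = 326*(-15 - 438) = 326*(-453) = -147678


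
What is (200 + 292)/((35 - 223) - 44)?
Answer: -123/58 ≈ -2.1207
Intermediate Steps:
(200 + 292)/((35 - 223) - 44) = 492/(-188 - 44) = 492/(-232) = 492*(-1/232) = -123/58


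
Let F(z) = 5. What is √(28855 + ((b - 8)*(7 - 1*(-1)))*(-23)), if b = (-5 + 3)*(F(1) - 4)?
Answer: √30695 ≈ 175.20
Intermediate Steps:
b = -2 (b = (-5 + 3)*(5 - 4) = -2*1 = -2)
√(28855 + ((b - 8)*(7 - 1*(-1)))*(-23)) = √(28855 + ((-2 - 8)*(7 - 1*(-1)))*(-23)) = √(28855 - 10*(7 + 1)*(-23)) = √(28855 - 10*8*(-23)) = √(28855 - 80*(-23)) = √(28855 + 1840) = √30695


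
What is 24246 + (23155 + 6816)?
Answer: 54217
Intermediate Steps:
24246 + (23155 + 6816) = 24246 + 29971 = 54217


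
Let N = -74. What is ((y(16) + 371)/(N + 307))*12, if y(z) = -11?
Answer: 4320/233 ≈ 18.541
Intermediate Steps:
((y(16) + 371)/(N + 307))*12 = ((-11 + 371)/(-74 + 307))*12 = (360/233)*12 = 4320/233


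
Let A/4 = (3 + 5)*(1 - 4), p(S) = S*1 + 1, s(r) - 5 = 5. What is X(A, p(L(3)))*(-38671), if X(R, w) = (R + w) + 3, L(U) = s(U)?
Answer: 3171022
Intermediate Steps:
s(r) = 10 (s(r) = 5 + 5 = 10)
L(U) = 10
p(S) = 1 + S (p(S) = S + 1 = 1 + S)
A = -96 (A = 4*((3 + 5)*(1 - 4)) = 4*(8*(-3)) = 4*(-24) = -96)
X(R, w) = 3 + R + w
X(A, p(L(3)))*(-38671) = (3 - 96 + (1 + 10))*(-38671) = (3 - 96 + 11)*(-38671) = -82*(-38671) = 3171022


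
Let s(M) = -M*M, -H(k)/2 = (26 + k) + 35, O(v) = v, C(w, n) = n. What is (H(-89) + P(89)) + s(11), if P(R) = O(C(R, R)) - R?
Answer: -65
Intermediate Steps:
H(k) = -122 - 2*k (H(k) = -2*((26 + k) + 35) = -2*(61 + k) = -122 - 2*k)
P(R) = 0 (P(R) = R - R = 0)
s(M) = -M²
(H(-89) + P(89)) + s(11) = ((-122 - 2*(-89)) + 0) - 1*11² = ((-122 + 178) + 0) - 1*121 = (56 + 0) - 121 = 56 - 121 = -65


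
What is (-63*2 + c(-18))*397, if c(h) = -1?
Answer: -50419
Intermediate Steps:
(-63*2 + c(-18))*397 = (-63*2 - 1)*397 = (-126 - 1)*397 = -127*397 = -50419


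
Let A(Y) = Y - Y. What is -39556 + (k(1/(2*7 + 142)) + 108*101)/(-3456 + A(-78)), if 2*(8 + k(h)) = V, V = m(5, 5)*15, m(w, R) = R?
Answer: -273432947/6912 ≈ -39559.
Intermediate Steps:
A(Y) = 0
V = 75 (V = 5*15 = 75)
k(h) = 59/2 (k(h) = -8 + (½)*75 = -8 + 75/2 = 59/2)
-39556 + (k(1/(2*7 + 142)) + 108*101)/(-3456 + A(-78)) = -39556 + (59/2 + 108*101)/(-3456 + 0) = -39556 + (59/2 + 10908)/(-3456) = -39556 + (21875/2)*(-1/3456) = -39556 - 21875/6912 = -273432947/6912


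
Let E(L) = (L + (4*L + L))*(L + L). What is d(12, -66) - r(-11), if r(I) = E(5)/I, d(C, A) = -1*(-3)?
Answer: 333/11 ≈ 30.273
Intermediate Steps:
E(L) = 12*L² (E(L) = (L + 5*L)*(2*L) = (6*L)*(2*L) = 12*L²)
d(C, A) = 3
r(I) = 300/I (r(I) = (12*5²)/I = (12*25)/I = 300/I)
d(12, -66) - r(-11) = 3 - 300/(-11) = 3 - 300*(-1)/11 = 3 - 1*(-300/11) = 3 + 300/11 = 333/11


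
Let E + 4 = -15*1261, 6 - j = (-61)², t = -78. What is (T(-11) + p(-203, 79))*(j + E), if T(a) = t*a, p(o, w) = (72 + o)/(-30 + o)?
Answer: -4527818530/233 ≈ -1.9433e+7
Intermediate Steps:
p(o, w) = (72 + o)/(-30 + o)
j = -3715 (j = 6 - 1*(-61)² = 6 - 1*3721 = 6 - 3721 = -3715)
T(a) = -78*a
E = -18919 (E = -4 - 15*1261 = -4 - 18915 = -18919)
(T(-11) + p(-203, 79))*(j + E) = (-78*(-11) + (72 - 203)/(-30 - 203))*(-3715 - 18919) = (858 - 131/(-233))*(-22634) = (858 - 1/233*(-131))*(-22634) = (858 + 131/233)*(-22634) = (200045/233)*(-22634) = -4527818530/233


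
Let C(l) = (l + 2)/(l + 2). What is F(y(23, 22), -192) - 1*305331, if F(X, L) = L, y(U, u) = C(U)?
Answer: -305523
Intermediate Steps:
C(l) = 1 (C(l) = (2 + l)/(2 + l) = 1)
y(U, u) = 1
F(y(23, 22), -192) - 1*305331 = -192 - 1*305331 = -192 - 305331 = -305523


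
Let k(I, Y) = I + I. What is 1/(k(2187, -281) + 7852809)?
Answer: 1/7857183 ≈ 1.2727e-7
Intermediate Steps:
k(I, Y) = 2*I
1/(k(2187, -281) + 7852809) = 1/(2*2187 + 7852809) = 1/(4374 + 7852809) = 1/7857183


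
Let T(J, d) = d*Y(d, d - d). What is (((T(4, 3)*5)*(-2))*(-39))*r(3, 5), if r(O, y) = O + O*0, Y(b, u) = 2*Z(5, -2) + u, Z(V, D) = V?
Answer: 35100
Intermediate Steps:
Y(b, u) = 10 + u (Y(b, u) = 2*5 + u = 10 + u)
T(J, d) = 10*d (T(J, d) = d*(10 + (d - d)) = d*(10 + 0) = d*10 = 10*d)
r(O, y) = O (r(O, y) = O + 0 = O)
(((T(4, 3)*5)*(-2))*(-39))*r(3, 5) = ((((10*3)*5)*(-2))*(-39))*3 = (((30*5)*(-2))*(-39))*3 = ((150*(-2))*(-39))*3 = -300*(-39)*3 = 11700*3 = 35100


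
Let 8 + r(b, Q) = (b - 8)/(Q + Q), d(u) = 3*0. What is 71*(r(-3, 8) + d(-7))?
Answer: -9869/16 ≈ -616.81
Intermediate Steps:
d(u) = 0
r(b, Q) = -8 + (-8 + b)/(2*Q) (r(b, Q) = -8 + (b - 8)/(Q + Q) = -8 + (-8 + b)/((2*Q)) = -8 + (-8 + b)*(1/(2*Q)) = -8 + (-8 + b)/(2*Q))
71*(r(-3, 8) + d(-7)) = 71*((½)*(-8 - 3 - 16*8)/8 + 0) = 71*((½)*(⅛)*(-8 - 3 - 128) + 0) = 71*((½)*(⅛)*(-139) + 0) = 71*(-139/16 + 0) = 71*(-139/16) = -9869/16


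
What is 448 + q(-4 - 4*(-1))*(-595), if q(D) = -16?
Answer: 9968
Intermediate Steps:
448 + q(-4 - 4*(-1))*(-595) = 448 - 16*(-595) = 448 + 9520 = 9968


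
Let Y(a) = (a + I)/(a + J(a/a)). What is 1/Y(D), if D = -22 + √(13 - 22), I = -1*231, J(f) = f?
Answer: 2661/32009 - 348*I/32009 ≈ 0.083133 - 0.010872*I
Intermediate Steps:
I = -231
D = -22 + 3*I (D = -22 + √(-9) = -22 + 3*I ≈ -22.0 + 3.0*I)
Y(a) = (-231 + a)/(1 + a) (Y(a) = (a - 231)/(a + a/a) = (-231 + a)/(a + 1) = (-231 + a)/(1 + a))
1/Y(D) = 1/((-231 + (-22 + 3*I))/(1 + (-22 + 3*I))) = 1/((-253 + 3*I)/(-21 + 3*I)) = 1/(((-21 - 3*I)/450)*(-253 + 3*I)) = 1/((-253 + 3*I)*(-21 - 3*I)/450) = (-253 - 3*I)*(-21 + 3*I)/64018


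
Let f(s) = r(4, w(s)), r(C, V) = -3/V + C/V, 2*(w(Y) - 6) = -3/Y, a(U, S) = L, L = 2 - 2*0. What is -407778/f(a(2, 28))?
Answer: -4281669/2 ≈ -2.1408e+6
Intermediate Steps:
L = 2 (L = 2 + 0 = 2)
a(U, S) = 2
w(Y) = 6 - 3/(2*Y) (w(Y) = 6 + (-3/Y)/2 = 6 - 3/(2*Y))
f(s) = 1/(6 - 3/(2*s)) (f(s) = (-3 + 4)/(6 - 3/(2*s)) = 1/(6 - 3/(2*s)))
-407778/f(a(2, 28)) = -407778/((2/3)*2/(-1 + 4*2)) = -407778/((2/3)*2/(-1 + 8)) = -407778/((2/3)*2/7) = -407778/((2/3)*2*(1/7)) = -407778/4/21 = -407778*21/4 = -4281669/2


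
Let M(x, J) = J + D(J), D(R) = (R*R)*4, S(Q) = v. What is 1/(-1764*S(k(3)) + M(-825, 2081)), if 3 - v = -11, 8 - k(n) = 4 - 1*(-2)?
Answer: 1/17299629 ≈ 5.7805e-8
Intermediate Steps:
k(n) = 2 (k(n) = 8 - (4 - 1*(-2)) = 8 - (4 + 2) = 8 - 1*6 = 8 - 6 = 2)
v = 14 (v = 3 - 1*(-11) = 3 + 11 = 14)
S(Q) = 14
D(R) = 4*R² (D(R) = R²*4 = 4*R²)
M(x, J) = J + 4*J²
1/(-1764*S(k(3)) + M(-825, 2081)) = 1/(-1764*14 + 2081*(1 + 4*2081)) = 1/(-24696 + 2081*(1 + 8324)) = 1/(-24696 + 2081*8325) = 1/(-24696 + 17324325) = 1/17299629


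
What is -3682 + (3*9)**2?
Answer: -2953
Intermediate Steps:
-3682 + (3*9)**2 = -3682 + 27**2 = -3682 + 729 = -2953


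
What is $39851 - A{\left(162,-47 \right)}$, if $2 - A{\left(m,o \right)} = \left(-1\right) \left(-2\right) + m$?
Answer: $40013$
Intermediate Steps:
$A{\left(m,o \right)} = - m$ ($A{\left(m,o \right)} = 2 - \left(\left(-1\right) \left(-2\right) + m\right) = 2 - \left(2 + m\right) = - m$)
$39851 - A{\left(162,-47 \right)} = 39851 - \left(-1\right) 162 = 39851 - -162 = 39851 + 162 = 40013$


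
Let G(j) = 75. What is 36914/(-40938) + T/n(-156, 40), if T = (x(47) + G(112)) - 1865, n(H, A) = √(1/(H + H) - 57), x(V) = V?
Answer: -18457/20469 + 3486*I*√1387230/17785 ≈ -0.9017 + 230.86*I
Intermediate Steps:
n(H, A) = √(-57 + 1/(2*H)) (n(H, A) = √(1/(2*H) - 57) = √(-57 + 1/(2*H)))
T = -1743 (T = (47 + 75) - 1865 = 122 - 1865 = -1743)
36914/(-40938) + T/n(-156, 40) = 36914/(-40938) - 1743*2/√(-228 + 2/(-156)) = 36914*(-1/40938) - 1743*2/√(-228 + 2*(-1/156)) = -18457/20469 - 1743*2/√(-228 - 1/78) = -18457/20469 - 1743*(-2*I*√1387230/17785) = -18457/20469 - (-3486)*I*√1387230/17785 = -18457/20469 + 3486*I*√1387230/17785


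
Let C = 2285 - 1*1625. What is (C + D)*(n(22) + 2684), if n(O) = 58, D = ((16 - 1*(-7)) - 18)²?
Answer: 1878270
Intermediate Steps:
D = 25 (D = ((16 + 7) - 18)² = (23 - 18)² = 5² = 25)
C = 660 (C = 2285 - 1625 = 660)
(C + D)*(n(22) + 2684) = (660 + 25)*(58 + 2684) = 685*2742 = 1878270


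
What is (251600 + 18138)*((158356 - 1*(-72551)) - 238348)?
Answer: -2007120458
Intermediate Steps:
(251600 + 18138)*((158356 - 1*(-72551)) - 238348) = 269738*((158356 + 72551) - 238348) = 269738*(230907 - 238348) = 269738*(-7441) = -2007120458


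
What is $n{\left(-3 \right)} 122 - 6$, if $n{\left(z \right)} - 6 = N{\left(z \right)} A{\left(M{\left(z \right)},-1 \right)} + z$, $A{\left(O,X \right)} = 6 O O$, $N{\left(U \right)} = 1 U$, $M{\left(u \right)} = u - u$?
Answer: $360$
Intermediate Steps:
$M{\left(u \right)} = 0$
$N{\left(U \right)} = U$
$A{\left(O,X \right)} = 6 O^{2}$
$n{\left(z \right)} = 6 + z$ ($n{\left(z \right)} = 6 + \left(z 6 \cdot 0^{2} + z\right) = 6 + \left(z 6 \cdot 0 + z\right) = 6 + \left(z 0 + z\right) = 6 + \left(0 + z\right) = 6 + z$)
$n{\left(-3 \right)} 122 - 6 = \left(6 - 3\right) 122 - 6 = 3 \cdot 122 - 6 = 366 - 6 = 360$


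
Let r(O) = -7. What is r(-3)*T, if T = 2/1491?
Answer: -2/213 ≈ -0.0093897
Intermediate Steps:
T = 2/1491 (T = 2*(1/1491) = 2/1491 ≈ 0.0013414)
r(-3)*T = -7*2/1491 = -2/213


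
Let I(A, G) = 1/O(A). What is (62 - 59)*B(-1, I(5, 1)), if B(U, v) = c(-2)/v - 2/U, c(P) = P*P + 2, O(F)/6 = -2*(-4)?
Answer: 870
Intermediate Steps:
O(F) = 48 (O(F) = 6*(-2*(-4)) = 6*8 = 48)
I(A, G) = 1/48
c(P) = 2 + P² (c(P) = P² + 2 = 2 + P²)
B(U, v) = -2/U + 6/v (B(U, v) = (2 + (-2)²)/v - 2/U = (2 + 4)/v - 2/U = 6/v - 2/U = -2/U + 6/v)
(62 - 59)*B(-1, I(5, 1)) = (62 - 59)*(-2/(-1) + 6/(1/48)) = 3*(-2*(-1) + 6*48) = 3*(2 + 288) = 3*290 = 870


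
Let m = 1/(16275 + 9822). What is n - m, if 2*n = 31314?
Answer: 408600728/26097 ≈ 15657.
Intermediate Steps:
n = 15657 (n = (1/2)*31314 = 15657)
m = 1/26097 ≈ 3.8319e-5
n - m = 15657 - 1*1/26097 = 15657 - 1/26097 = 408600728/26097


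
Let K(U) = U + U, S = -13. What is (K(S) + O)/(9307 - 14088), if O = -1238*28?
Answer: 34690/4781 ≈ 7.2558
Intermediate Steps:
O = -34664
K(U) = 2*U
(K(S) + O)/(9307 - 14088) = (2*(-13) - 34664)/(9307 - 14088) = (-26 - 34664)/(-4781) = -34690*(-1/4781) = 34690/4781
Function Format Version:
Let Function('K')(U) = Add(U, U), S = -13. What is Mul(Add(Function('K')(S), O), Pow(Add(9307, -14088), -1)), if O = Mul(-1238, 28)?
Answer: Rational(34690, 4781) ≈ 7.2558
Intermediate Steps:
O = -34664
Function('K')(U) = Mul(2, U)
Mul(Add(Function('K')(S), O), Pow(Add(9307, -14088), -1)) = Mul(Add(Mul(2, -13), -34664), Pow(Add(9307, -14088), -1)) = Mul(Add(-26, -34664), Pow(-4781, -1)) = Mul(-34690, Rational(-1, 4781)) = Rational(34690, 4781)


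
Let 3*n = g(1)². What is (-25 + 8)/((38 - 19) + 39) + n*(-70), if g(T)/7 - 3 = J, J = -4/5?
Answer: -4814603/870 ≈ -5534.0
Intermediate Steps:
J = -⅘ (J = -4*⅕ = -⅘ ≈ -0.80000)
g(T) = 77/5 (g(T) = 21 + 7*(-⅘) = 21 - 28/5 = 77/5)
n = 5929/75 (n = (77/5)²/3 = (⅓)*(5929/25) = 5929/75 ≈ 79.053)
(-25 + 8)/((38 - 19) + 39) + n*(-70) = (-25 + 8)/((38 - 19) + 39) + (5929/75)*(-70) = -17/(19 + 39) - 83006/15 = -17/58 - 83006/15 = -4814603/870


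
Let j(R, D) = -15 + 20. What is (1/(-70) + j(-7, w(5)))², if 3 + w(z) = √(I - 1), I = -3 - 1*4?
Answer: 121801/4900 ≈ 24.857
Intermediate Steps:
I = -7 (I = -3 - 4 = -7)
w(z) = -3 + 2*I*√2 (w(z) = -3 + √(-7 - 1) = -3 + √(-8) = -3 + 2*I*√2)
j(R, D) = 5
(1/(-70) + j(-7, w(5)))² = (1/(-70) + 5)² = (-1/70 + 5)² = (349/70)² = 121801/4900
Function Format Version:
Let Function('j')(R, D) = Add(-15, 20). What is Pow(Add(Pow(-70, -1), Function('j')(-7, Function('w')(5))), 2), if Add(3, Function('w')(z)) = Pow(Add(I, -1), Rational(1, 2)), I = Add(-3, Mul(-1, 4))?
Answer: Rational(121801, 4900) ≈ 24.857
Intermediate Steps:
I = -7 (I = Add(-3, -4) = -7)
Function('w')(z) = Add(-3, Mul(2, I, Pow(2, Rational(1, 2)))) (Function('w')(z) = Add(-3, Pow(Add(-7, -1), Rational(1, 2))) = Add(-3, Pow(-8, Rational(1, 2))) = Add(-3, Mul(2, I, Pow(2, Rational(1, 2)))))
Function('j')(R, D) = 5
Pow(Add(Pow(-70, -1), Function('j')(-7, Function('w')(5))), 2) = Pow(Add(Pow(-70, -1), 5), 2) = Pow(Add(Rational(-1, 70), 5), 2) = Pow(Rational(349, 70), 2) = Rational(121801, 4900)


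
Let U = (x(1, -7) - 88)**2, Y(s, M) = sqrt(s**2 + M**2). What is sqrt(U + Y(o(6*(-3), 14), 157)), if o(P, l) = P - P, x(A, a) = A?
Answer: sqrt(7726) ≈ 87.898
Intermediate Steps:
o(P, l) = 0
Y(s, M) = sqrt(M**2 + s**2)
U = 7569 (U = (1 - 88)**2 = (-87)**2 = 7569)
sqrt(U + Y(o(6*(-3), 14), 157)) = sqrt(7569 + sqrt(157**2 + 0**2)) = sqrt(7569 + sqrt(24649 + 0)) = sqrt(7569 + sqrt(24649)) = sqrt(7569 + 157) = sqrt(7726)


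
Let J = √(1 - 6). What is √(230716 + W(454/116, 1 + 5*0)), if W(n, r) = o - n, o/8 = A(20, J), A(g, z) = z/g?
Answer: √(19402886450 + 33640*I*√5)/290 ≈ 480.33 + 0.00093106*I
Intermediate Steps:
J = I*√5 (J = √(-5) = I*√5 ≈ 2.2361*I)
o = 2*I*√5/5 (o = 8*((I*√5)/20) = 8*((I*√5)*(1/20)) = 8*(I*√5/20) = 2*I*√5/5 ≈ 0.89443*I)
W(n, r) = -n + 2*I*√5/5 (W(n, r) = 2*I*√5/5 - n = -n + 2*I*√5/5)
√(230716 + W(454/116, 1 + 5*0)) = √(230716 + (-454/116 + 2*I*√5/5)) = √(230716 + (-1*227/58 + 2*I*√5/5)) = √(230716 + (-227/58 + 2*I*√5/5)) = √(13381301/58 + 2*I*√5/5)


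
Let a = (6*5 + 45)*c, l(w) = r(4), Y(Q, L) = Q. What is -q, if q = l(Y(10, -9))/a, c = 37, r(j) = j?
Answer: -4/2775 ≈ -0.0014414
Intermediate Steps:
l(w) = 4
a = 2775 (a = (6*5 + 45)*37 = (30 + 45)*37 = 75*37 = 2775)
q = 4/2775 ≈ 0.0014414
-q = -1*4/2775 = -4/2775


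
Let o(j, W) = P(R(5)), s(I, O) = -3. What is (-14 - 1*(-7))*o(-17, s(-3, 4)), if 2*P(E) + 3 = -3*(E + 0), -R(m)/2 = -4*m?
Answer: 861/2 ≈ 430.50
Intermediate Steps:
R(m) = 8*m (R(m) = -(-8)*m = 8*m)
P(E) = -3/2 - 3*E/2 (P(E) = -3/2 + (-3*(E + 0))/2 = -3/2 + (-3*E)/2 = -3/2 - 3*E/2)
o(j, W) = -123/2 (o(j, W) = -3/2 - 12*5 = -3/2 - 3/2*40 = -3/2 - 60 = -123/2)
(-14 - 1*(-7))*o(-17, s(-3, 4)) = (-14 - 1*(-7))*(-123/2) = (-14 + 7)*(-123/2) = -7*(-123/2) = 861/2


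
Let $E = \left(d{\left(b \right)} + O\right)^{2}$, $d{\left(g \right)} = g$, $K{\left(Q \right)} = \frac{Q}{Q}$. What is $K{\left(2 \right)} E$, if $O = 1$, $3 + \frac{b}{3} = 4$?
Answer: $16$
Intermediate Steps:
$b = 3$ ($b = -9 + 3 \cdot 4 = -9 + 12 = 3$)
$K{\left(Q \right)} = 1$
$E = 16$ ($E = \left(3 + 1\right)^{2} = 4^{2} = 16$)
$K{\left(2 \right)} E = 1 \cdot 16 = 16$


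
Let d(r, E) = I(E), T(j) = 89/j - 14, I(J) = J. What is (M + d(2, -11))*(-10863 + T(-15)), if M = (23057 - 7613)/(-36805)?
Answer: 68611289956/552075 ≈ 1.2428e+5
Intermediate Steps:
T(j) = -14 + 89/j
d(r, E) = E
M = -15444/36805 (M = 15444*(-1/36805) = -15444/36805 ≈ -0.41962)
(M + d(2, -11))*(-10863 + T(-15)) = (-15444/36805 - 11)*(-10863 + (-14 + 89/(-15))) = -420299*(-10863 + (-14 + 89*(-1/15)))/36805 = -420299*(-10863 + (-14 - 89/15))/36805 = -420299*(-10863 - 299/15)/36805 = -420299/36805*(-163244/15) = 68611289956/552075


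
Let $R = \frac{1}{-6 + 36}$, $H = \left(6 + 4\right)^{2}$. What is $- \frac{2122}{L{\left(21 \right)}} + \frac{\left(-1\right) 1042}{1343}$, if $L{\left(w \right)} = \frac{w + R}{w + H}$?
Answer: $- \frac{10345598482}{847433} \approx -12208.0$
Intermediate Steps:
$H = 100$ ($H = 10^{2} = 100$)
$R = \frac{1}{30} \approx 0.033333$
$L{\left(w \right)} = \frac{\frac{1}{30} + w}{100 + w}$ ($L{\left(w \right)} = \frac{w + \frac{1}{30}}{w + 100} = \frac{\frac{1}{30} + w}{100 + w}$)
$- \frac{2122}{L{\left(21 \right)}} + \frac{\left(-1\right) 1042}{1343} = - \frac{2122}{\frac{1}{100 + 21} \left(\frac{1}{30} + 21\right)} + \frac{\left(-1\right) 1042}{1343} = - \frac{2122}{\frac{1}{121} \cdot \frac{631}{30}} - \frac{1042}{1343} = - \frac{2122}{\frac{631}{3630}} - \frac{1042}{1343} = \left(-2122\right) \frac{3630}{631} - \frac{1042}{1343} = - \frac{7702860}{631} - \frac{1042}{1343} = - \frac{10345598482}{847433}$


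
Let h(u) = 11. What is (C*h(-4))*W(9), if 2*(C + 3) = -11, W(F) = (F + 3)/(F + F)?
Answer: -187/3 ≈ -62.333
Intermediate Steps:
W(F) = (3 + F)/(2*F) (W(F) = (3 + F)/((2*F)) = (3 + F)*(1/(2*F)) = (3 + F)/(2*F))
C = -17/2 (C = -3 + (½)*(-11) = -3 - 11/2 = -17/2 ≈ -8.5000)
(C*h(-4))*W(9) = (-17/2*11)*((½)*(3 + 9)/9) = -187*12/(4*9) = -187/2*⅔ = -187/3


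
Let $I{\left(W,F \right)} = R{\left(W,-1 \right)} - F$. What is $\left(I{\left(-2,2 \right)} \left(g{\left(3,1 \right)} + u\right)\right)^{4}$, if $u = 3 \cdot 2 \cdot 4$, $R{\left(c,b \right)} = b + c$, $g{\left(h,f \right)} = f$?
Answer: $244140625$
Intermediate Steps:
$u = 24$ ($u = 6 \cdot 4 = 24$)
$I{\left(W,F \right)} = -1 + W - F$ ($I{\left(W,F \right)} = \left(-1 + W\right) - F = -1 + W - F$)
$\left(I{\left(-2,2 \right)} \left(g{\left(3,1 \right)} + u\right)\right)^{4} = \left(\left(-1 - 2 - 2\right) \left(1 + 24\right)\right)^{4} = \left(\left(-1 - 2 - 2\right) 25\right)^{4} = \left(\left(-5\right) 25\right)^{4} = \left(-125\right)^{4} = 244140625$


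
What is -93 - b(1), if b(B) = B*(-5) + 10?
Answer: -98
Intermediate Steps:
b(B) = 10 - 5*B (b(B) = -5*B + 10 = 10 - 5*B)
-93 - b(1) = -93 - (10 - 5*1) = -93 - (10 - 5) = -93 - 1*5 = -93 - 5 = -98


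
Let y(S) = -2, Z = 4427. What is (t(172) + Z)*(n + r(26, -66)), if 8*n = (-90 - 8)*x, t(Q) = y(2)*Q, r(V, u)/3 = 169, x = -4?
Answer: 2270148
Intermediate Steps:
r(V, u) = 507 (r(V, u) = 3*169 = 507)
t(Q) = -2*Q
n = 49 (n = ((-90 - 8)*(-4))/8 = (-98*(-4))/8 = (⅛)*392 = 49)
(t(172) + Z)*(n + r(26, -66)) = (-2*172 + 4427)*(49 + 507) = (-344 + 4427)*556 = 4083*556 = 2270148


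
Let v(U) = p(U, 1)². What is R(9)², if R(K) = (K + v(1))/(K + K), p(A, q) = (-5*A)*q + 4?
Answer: 25/81 ≈ 0.30864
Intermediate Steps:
p(A, q) = 4 - 5*A*q (p(A, q) = -5*A*q + 4 = 4 - 5*A*q)
v(U) = (4 - 5*U)² (v(U) = (4 - 5*U*1)² = (4 - 5*U)²)
R(K) = (1 + K)/(2*K) (R(K) = (K + (-4 + 5*1)²)/(K + K) = (K + (-4 + 5)²)/((2*K)) = (K + 1²)*(1/(2*K)) = (K + 1)*(1/(2*K)) = (1 + K)*(1/(2*K)) = (1 + K)/(2*K))
R(9)² = ((½)*(1 + 9)/9)² = ((½)*(⅑)*10)² = (5/9)² = 25/81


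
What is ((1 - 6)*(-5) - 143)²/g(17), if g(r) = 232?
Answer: 3481/58 ≈ 60.017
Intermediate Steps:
((1 - 6)*(-5) - 143)²/g(17) = ((1 - 6)*(-5) - 143)²/232 = (-5*(-5) - 143)²*(1/232) = (25 - 143)²*(1/232) = (-118)²*(1/232) = 13924*(1/232) = 3481/58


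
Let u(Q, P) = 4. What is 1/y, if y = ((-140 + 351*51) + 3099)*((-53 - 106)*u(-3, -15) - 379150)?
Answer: -1/7922335960 ≈ -1.2623e-10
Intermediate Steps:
y = -7922335960 (y = ((-140 + 351*51) + 3099)*((-53 - 106)*4 - 379150) = ((-140 + 17901) + 3099)*(-159*4 - 379150) = (17761 + 3099)*(-636 - 379150) = 20860*(-379786) = -7922335960)
1/y = 1/(-7922335960) = -1/7922335960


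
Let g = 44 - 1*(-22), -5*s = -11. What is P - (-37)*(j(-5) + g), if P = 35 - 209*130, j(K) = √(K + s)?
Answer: -24693 + 37*I*√70/5 ≈ -24693.0 + 61.913*I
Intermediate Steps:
s = 11/5 (s = -⅕*(-11) = 11/5 ≈ 2.2000)
g = 66 (g = 44 + 22 = 66)
j(K) = √(11/5 + K) (j(K) = √(K + 11/5) = √(11/5 + K))
P = -27135 (P = 35 - 27170 = -27135)
P - (-37)*(j(-5) + g) = -27135 - (-37)*(√(55 + 25*(-5))/5 + 66) = -27135 - (-37)*(√(55 - 125)/5 + 66) = -27135 - (-37)*(√(-70)/5 + 66) = -27135 - (-37)*((I*√70)/5 + 66) = -27135 - (-37)*(I*√70/5 + 66) = -27135 - (-37)*(66 + I*√70/5) = -27135 - (-2442 - 37*I*√70/5) = -27135 + (2442 + 37*I*√70/5) = -24693 + 37*I*√70/5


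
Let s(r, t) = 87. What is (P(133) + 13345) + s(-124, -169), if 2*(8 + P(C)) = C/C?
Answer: 26849/2 ≈ 13425.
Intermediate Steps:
P(C) = -15/2 (P(C) = -8 + (C/C)/2 = -8 + (½)*1 = -8 + ½ = -15/2)
(P(133) + 13345) + s(-124, -169) = (-15/2 + 13345) + 87 = 26675/2 + 87 = 26849/2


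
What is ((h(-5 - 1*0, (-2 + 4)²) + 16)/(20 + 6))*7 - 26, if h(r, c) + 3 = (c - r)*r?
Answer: -450/13 ≈ -34.615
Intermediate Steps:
h(r, c) = -3 + r*(c - r) (h(r, c) = -3 + (c - r)*r = -3 + r*(c - r))
((h(-5 - 1*0, (-2 + 4)²) + 16)/(20 + 6))*7 - 26 = (((-3 - (-5 - 1*0)² + (-2 + 4)²*(-5 - 1*0)) + 16)/(20 + 6))*7 - 26 = (((-3 - (-5 + 0)² + 2²*(-5 + 0)) + 16)/26)*7 - 26 = (((-3 - 1*(-5)² + 4*(-5)) + 16)*(1/26))*7 - 26 = (((-3 - 1*25 - 20) + 16)*(1/26))*7 - 26 = (((-3 - 25 - 20) + 16)*(1/26))*7 - 26 = ((-48 + 16)*(1/26))*7 - 26 = -32*1/26*7 - 26 = -16/13*7 - 26 = -112/13 - 26 = -450/13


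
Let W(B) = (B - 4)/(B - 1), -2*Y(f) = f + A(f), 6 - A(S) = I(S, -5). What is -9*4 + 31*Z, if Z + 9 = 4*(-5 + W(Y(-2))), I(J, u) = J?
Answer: -718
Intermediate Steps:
A(S) = 6 - S
Y(f) = -3 (Y(f) = -(f + (6 - f))/2 = -1/2*6 = -3)
W(B) = (-4 + B)/(-1 + B)
Z = -22 (Z = -9 + 4*(-5 + (-4 - 3)/(-1 - 3)) = -9 + 4*(-5 - 7/(-4)) = -9 + 4*(-5 - 1/4*(-7)) = -9 + 4*(-5 + 7/4) = -9 + 4*(-13/4) = -9 - 13 = -22)
-9*4 + 31*Z = -9*4 + 31*(-22) = -36 - 682 = -718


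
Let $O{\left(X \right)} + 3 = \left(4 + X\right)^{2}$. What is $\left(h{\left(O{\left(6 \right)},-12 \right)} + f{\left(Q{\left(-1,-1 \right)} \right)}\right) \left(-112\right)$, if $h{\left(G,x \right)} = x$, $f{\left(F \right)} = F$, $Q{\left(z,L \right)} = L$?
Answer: $1456$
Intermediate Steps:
$O{\left(X \right)} = -3 + \left(4 + X\right)^{2}$
$\left(h{\left(O{\left(6 \right)},-12 \right)} + f{\left(Q{\left(-1,-1 \right)} \right)}\right) \left(-112\right) = \left(-12 - 1\right) \left(-112\right) = \left(-13\right) \left(-112\right) = 1456$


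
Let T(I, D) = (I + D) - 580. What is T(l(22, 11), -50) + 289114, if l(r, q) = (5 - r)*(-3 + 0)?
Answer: 288535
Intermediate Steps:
l(r, q) = -15 + 3*r (l(r, q) = (5 - r)*(-3) = -15 + 3*r)
T(I, D) = -580 + D + I (T(I, D) = (D + I) - 580 = -580 + D + I)
T(l(22, 11), -50) + 289114 = (-580 - 50 + (-15 + 3*22)) + 289114 = (-580 - 50 + (-15 + 66)) + 289114 = (-580 - 50 + 51) + 289114 = -579 + 289114 = 288535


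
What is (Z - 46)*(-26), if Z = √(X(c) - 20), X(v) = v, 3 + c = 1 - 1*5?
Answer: 1196 - 78*I*√3 ≈ 1196.0 - 135.1*I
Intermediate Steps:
c = -7 (c = -3 + (1 - 1*5) = -3 + (1 - 5) = -3 - 4 = -7)
Z = 3*I*√3 (Z = √(-7 - 20) = √(-27) = 3*I*√3 ≈ 5.1962*I)
(Z - 46)*(-26) = (3*I*√3 - 46)*(-26) = (-46 + 3*I*√3)*(-26) = 1196 - 78*I*√3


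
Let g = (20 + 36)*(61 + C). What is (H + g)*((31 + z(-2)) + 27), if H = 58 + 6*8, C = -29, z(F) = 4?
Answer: 117676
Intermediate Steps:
H = 106 (H = 58 + 48 = 106)
g = 1792 (g = (20 + 36)*(61 - 29) = 56*32 = 1792)
(H + g)*((31 + z(-2)) + 27) = (106 + 1792)*((31 + 4) + 27) = 1898*(35 + 27) = 1898*62 = 117676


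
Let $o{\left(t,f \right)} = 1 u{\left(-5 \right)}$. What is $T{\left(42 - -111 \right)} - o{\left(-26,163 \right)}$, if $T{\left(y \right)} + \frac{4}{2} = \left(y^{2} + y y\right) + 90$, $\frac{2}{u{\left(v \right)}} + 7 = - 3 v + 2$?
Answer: $\frac{234529}{5} \approx 46906.0$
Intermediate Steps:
$u{\left(v \right)} = \frac{2}{-5 - 3 v}$ ($u{\left(v \right)} = \frac{2}{-7 - \left(-2 + 3 v\right)} = \frac{2}{-5 - 3 v}$)
$T{\left(y \right)} = 88 + 2 y^{2}$ ($T{\left(y \right)} = -2 + \left(\left(y^{2} + y y\right) + 90\right) = -2 + \left(\left(y^{2} + y^{2}\right) + 90\right) = -2 + \left(2 y^{2} + 90\right) = -2 + \left(90 + 2 y^{2}\right) = 88 + 2 y^{2}$)
$o{\left(t,f \right)} = \frac{1}{5}$ ($o{\left(t,f \right)} = 1 \left(- \frac{2}{5 + 3 \left(-5\right)}\right) = 1 \left(- \frac{2}{5 - 15}\right) = 1 \left(- \frac{2}{-10}\right) = 1 \left(\left(-2\right) \left(- \frac{1}{10}\right)\right) = 1 \cdot \frac{1}{5} = \frac{1}{5}$)
$T{\left(42 - -111 \right)} - o{\left(-26,163 \right)} = \left(88 + 2 \left(42 - -111\right)^{2}\right) - \frac{1}{5} = \left(88 + 2 \left(42 + 111\right)^{2}\right) - \frac{1}{5} = \left(88 + 2 \cdot 153^{2}\right) - \frac{1}{5} = \left(88 + 2 \cdot 23409\right) - \frac{1}{5} = \left(88 + 46818\right) - \frac{1}{5} = 46906 - \frac{1}{5} = \frac{234529}{5}$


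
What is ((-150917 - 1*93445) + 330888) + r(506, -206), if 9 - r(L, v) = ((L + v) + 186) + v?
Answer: 86255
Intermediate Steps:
r(L, v) = -177 - L - 2*v (r(L, v) = 9 - (((L + v) + 186) + v) = 9 - ((186 + L + v) + v) = 9 - (186 + L + 2*v) = 9 + (-186 - L - 2*v) = -177 - L - 2*v)
((-150917 - 1*93445) + 330888) + r(506, -206) = ((-150917 - 1*93445) + 330888) + (-177 - 1*506 - 2*(-206)) = ((-150917 - 93445) + 330888) + (-177 - 506 + 412) = (-244362 + 330888) - 271 = 86526 - 271 = 86255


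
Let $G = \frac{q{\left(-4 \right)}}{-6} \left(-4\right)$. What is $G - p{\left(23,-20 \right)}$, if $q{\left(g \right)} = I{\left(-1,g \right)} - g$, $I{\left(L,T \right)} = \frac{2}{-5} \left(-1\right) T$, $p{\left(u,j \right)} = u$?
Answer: $- \frac{107}{5} \approx -21.4$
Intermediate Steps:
$I{\left(L,T \right)} = \frac{2 T}{5}$ ($I{\left(L,T \right)} = 2 \left(- \frac{1}{5}\right) \left(-1\right) T = \left(- \frac{2}{5}\right) \left(-1\right) T = \frac{2 T}{5}$)
$q{\left(g \right)} = - \frac{3 g}{5}$ ($q{\left(g \right)} = \frac{2 g}{5} - g = - \frac{3 g}{5}$)
$G = \frac{8}{5}$ ($G = \frac{\left(- \frac{3}{5}\right) \left(-4\right)}{-6} \left(-4\right) = \left(- \frac{1}{6}\right) \frac{12}{5} \left(-4\right) = \left(- \frac{2}{5}\right) \left(-4\right) = \frac{8}{5} \approx 1.6$)
$G - p{\left(23,-20 \right)} = \frac{8}{5} - 23 = - \frac{107}{5}$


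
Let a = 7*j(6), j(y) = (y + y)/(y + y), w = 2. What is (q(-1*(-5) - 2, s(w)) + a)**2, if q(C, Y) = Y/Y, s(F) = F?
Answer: 64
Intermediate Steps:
j(y) = 1 (j(y) = (2*y)/((2*y)) = (2*y)*(1/(2*y)) = 1)
q(C, Y) = 1
a = 7 (a = 7*1 = 7)
(q(-1*(-5) - 2, s(w)) + a)**2 = (1 + 7)**2 = 8**2 = 64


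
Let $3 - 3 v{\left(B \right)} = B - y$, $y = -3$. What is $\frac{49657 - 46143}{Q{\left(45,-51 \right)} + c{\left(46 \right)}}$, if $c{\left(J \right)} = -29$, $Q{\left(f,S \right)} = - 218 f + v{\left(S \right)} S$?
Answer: $- \frac{1757}{5353} \approx -0.32823$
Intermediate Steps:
$v{\left(B \right)} = - \frac{B}{3}$ ($v{\left(B \right)} = 1 - \frac{B - -3}{3} = 1 - \frac{B + 3}{3} = 1 - \frac{3 + B}{3} = 1 - \left(1 + \frac{B}{3}\right) = - \frac{B}{3}$)
$Q{\left(f,S \right)} = - 218 f - \frac{S^{2}}{3}$ ($Q{\left(f,S \right)} = - 218 f + - \frac{S}{3} S = - 218 f - \frac{S^{2}}{3}$)
$\frac{49657 - 46143}{Q{\left(45,-51 \right)} + c{\left(46 \right)}} = \frac{49657 - 46143}{\left(\left(-218\right) 45 - \frac{\left(-51\right)^{2}}{3}\right) - 29} = \frac{3514}{\left(-9810 - 867\right) - 29} = \frac{3514}{-10677 - 29} = \frac{3514}{-10706} = 3514 \left(- \frac{1}{10706}\right) = - \frac{1757}{5353}$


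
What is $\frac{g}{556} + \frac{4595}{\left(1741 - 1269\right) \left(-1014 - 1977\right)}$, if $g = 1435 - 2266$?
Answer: $- \frac{293930183}{196233528} \approx -1.4979$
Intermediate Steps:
$g = -831$ ($g = 1435 - 2266 = -831$)
$\frac{g}{556} + \frac{4595}{\left(1741 - 1269\right) \left(-1014 - 1977\right)} = - \frac{831}{556} + \frac{4595}{\left(1741 - 1269\right) \left(-1014 - 1977\right)} = \left(-831\right) \frac{1}{556} + \frac{4595}{472 \left(-2991\right)} = - \frac{831}{556} + \frac{4595}{-1411752} = - \frac{831}{556} + 4595 \left(- \frac{1}{1411752}\right) = - \frac{831}{556} - \frac{4595}{1411752} = - \frac{293930183}{196233528}$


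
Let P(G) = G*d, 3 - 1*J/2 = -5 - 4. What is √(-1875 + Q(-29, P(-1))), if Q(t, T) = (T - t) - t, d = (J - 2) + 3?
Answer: I*√1842 ≈ 42.919*I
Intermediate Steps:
J = 24 (J = 6 - 2*(-5 - 4) = 6 - 2*(-9) = 6 + 18 = 24)
d = 25 (d = (24 - 2) + 3 = 22 + 3 = 25)
P(G) = 25*G (P(G) = G*25 = 25*G)
Q(t, T) = T - 2*t
√(-1875 + Q(-29, P(-1))) = √(-1875 + (25*(-1) - 2*(-29))) = √(-1875 + (-25 + 58)) = √(-1875 + 33) = √(-1842) = I*√1842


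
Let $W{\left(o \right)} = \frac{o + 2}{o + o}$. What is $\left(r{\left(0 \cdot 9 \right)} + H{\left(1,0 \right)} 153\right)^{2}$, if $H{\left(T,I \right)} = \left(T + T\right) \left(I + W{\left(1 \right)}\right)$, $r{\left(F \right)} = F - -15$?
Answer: $224676$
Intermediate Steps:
$r{\left(F \right)} = 15 + F$ ($r{\left(F \right)} = F + 15 = 15 + F$)
$W{\left(o \right)} = \frac{2 + o}{2 o}$
$H{\left(T,I \right)} = 2 T \left(\frac{3}{2} + I\right)$ ($H{\left(T,I \right)} = \left(T + T\right) \left(I + \frac{2 + 1}{2 \cdot 1}\right) = 2 T \left(I + \frac{1}{2} \cdot 1 \cdot 3\right) = 2 T \left(I + \frac{3}{2}\right) = 2 T \left(\frac{3}{2} + I\right)$)
$\left(r{\left(0 \cdot 9 \right)} + H{\left(1,0 \right)} 153\right)^{2} = \left(\left(15 + 0 \cdot 9\right) + 1 \left(3 + 2 \cdot 0\right) 153\right)^{2} = \left(\left(15 + 0\right) + 1 \left(3 + 0\right) 153\right)^{2} = \left(15 + 1 \cdot 3 \cdot 153\right)^{2} = \left(15 + 3 \cdot 153\right)^{2} = \left(15 + 459\right)^{2} = 474^{2} = 224676$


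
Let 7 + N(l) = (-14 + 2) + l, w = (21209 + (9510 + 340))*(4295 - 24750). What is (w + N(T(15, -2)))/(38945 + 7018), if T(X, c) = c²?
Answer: -211770620/15321 ≈ -13822.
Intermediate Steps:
w = -635311845 (w = (21209 + 9850)*(-20455) = 31059*(-20455) = -635311845)
N(l) = -19 + l (N(l) = -7 + ((-14 + 2) + l) = -7 + (-12 + l) = -19 + l)
(w + N(T(15, -2)))/(38945 + 7018) = (-635311845 + (-19 + (-2)²))/(38945 + 7018) = (-635311845 + (-19 + 4))/45963 = (-635311845 - 15)*(1/45963) = -635311860*1/45963 = -211770620/15321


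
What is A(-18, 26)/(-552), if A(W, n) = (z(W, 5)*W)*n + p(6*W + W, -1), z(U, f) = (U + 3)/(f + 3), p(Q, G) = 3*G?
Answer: -583/368 ≈ -1.5842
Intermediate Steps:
z(U, f) = (3 + U)/(3 + f)
A(W, n) = -3 + W*n*(3/8 + W/8) (A(W, n) = (((3 + W)/(3 + 5))*W)*n + 3*(-1) = (((3 + W)/8)*W)*n - 3 = ((3/8 + W/8)*W)*n - 3 = (W*(3/8 + W/8))*n - 3 = W*n*(3/8 + W/8) - 3 = -3 + W*n*(3/8 + W/8))
A(-18, 26)/(-552) = (-3 + (1/8)*(-18)*26*(3 - 18))/(-552) = (-3 + (1/8)*(-18)*26*(-15))*(-1/552) = (-3 + 1755/2)*(-1/552) = (1749/2)*(-1/552) = -583/368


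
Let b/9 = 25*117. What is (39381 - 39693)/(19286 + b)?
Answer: -312/45611 ≈ -0.0068405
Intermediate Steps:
b = 26325 (b = 9*(25*117) = 9*2925 = 26325)
(39381 - 39693)/(19286 + b) = (39381 - 39693)/(19286 + 26325) = -312/45611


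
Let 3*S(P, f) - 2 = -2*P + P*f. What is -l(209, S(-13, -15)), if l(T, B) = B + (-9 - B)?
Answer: 9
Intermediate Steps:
S(P, f) = ⅔ - 2*P/3 + P*f/3 (S(P, f) = ⅔ + (-2*P + P*f)/3 = ⅔ + (-2*P/3 + P*f/3) = ⅔ - 2*P/3 + P*f/3)
l(T, B) = -9
-l(209, S(-13, -15)) = -1*(-9) = 9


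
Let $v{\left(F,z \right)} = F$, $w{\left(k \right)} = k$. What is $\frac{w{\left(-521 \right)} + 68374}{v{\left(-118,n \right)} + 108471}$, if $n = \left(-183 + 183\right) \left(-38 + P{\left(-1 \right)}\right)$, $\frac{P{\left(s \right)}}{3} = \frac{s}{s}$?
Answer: $\frac{67853}{108353} \approx 0.62622$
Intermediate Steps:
$P{\left(s \right)} = 3$ ($P{\left(s \right)} = 3 \frac{s}{s} = 3 \cdot 1 = 3$)
$n = 0$ ($n = \left(-183 + 183\right) \left(-38 + 3\right) = 0 \left(-35\right) = 0$)
$\frac{w{\left(-521 \right)} + 68374}{v{\left(-118,n \right)} + 108471} = \frac{-521 + 68374}{-118 + 108471} = \frac{67853}{108353}$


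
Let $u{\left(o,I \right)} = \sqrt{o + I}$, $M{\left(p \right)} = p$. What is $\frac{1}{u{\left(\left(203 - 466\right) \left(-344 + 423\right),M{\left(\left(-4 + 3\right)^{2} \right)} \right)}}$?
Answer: $- \frac{i \sqrt{106}}{1484} \approx - 0.0069378 i$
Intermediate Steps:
$u{\left(o,I \right)} = \sqrt{I + o}$
$\frac{1}{u{\left(\left(203 - 466\right) \left(-344 + 423\right),M{\left(\left(-4 + 3\right)^{2} \right)} \right)}} = \frac{1}{\sqrt{\left(-4 + 3\right)^{2} + \left(203 - 466\right) \left(-344 + 423\right)}} = \frac{1}{\sqrt{\left(-1\right)^{2} - 20777}} = \frac{1}{\sqrt{1 - 20777}} = \frac{1}{\sqrt{-20776}} = \frac{1}{14 i \sqrt{106}} = - \frac{i \sqrt{106}}{1484}$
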